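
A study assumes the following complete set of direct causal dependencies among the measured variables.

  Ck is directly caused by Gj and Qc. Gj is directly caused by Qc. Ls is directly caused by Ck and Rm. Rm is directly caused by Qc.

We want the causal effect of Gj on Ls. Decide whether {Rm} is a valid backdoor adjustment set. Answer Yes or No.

No

Backdoor paths from Gj to Ls (paths whose first edge points into Gj):
  P1: Gj <- Qc -> Rm -> Ls
  P2: Gj <- Qc -> Ck -> Ls
Condition 1 (no descendant of Gj in the set): holds — descendants of Gj are {Ck, Ls}; none are in {Rm}.
Condition 2 (every backdoor path blocked by {Rm}):
  P1: blocked at chain node Rm ∈ conditioning set.
  P2: open — no interior node is in the conditioning set.
{Rm} does not satisfy the backdoor criterion.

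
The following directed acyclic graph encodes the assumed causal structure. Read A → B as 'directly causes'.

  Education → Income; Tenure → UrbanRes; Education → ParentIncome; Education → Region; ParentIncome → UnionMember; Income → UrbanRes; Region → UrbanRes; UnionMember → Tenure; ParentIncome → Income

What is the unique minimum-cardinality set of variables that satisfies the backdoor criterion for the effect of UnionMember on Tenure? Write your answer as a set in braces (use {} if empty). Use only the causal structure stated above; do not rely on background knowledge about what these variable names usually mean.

{}

Variables eligible for adjustment (non-descendants of UnionMember, excluding UnionMember and Tenure): {Education, Income, ParentIncome, Region}.
Backdoor paths from UnionMember to Tenure:
  P1: UnionMember <- ParentIncome <- Education -> Income -> UrbanRes <- Tenure
  P2: UnionMember <- ParentIncome <- Education -> Region -> UrbanRes <- Tenure
  P3: UnionMember <- ParentIncome -> Income <- Education -> Region -> UrbanRes <- Tenure
  P4: UnionMember <- ParentIncome -> Income -> UrbanRes <- Tenure
Each backdoor path contains an unconditioned collider, so every path is already blocked with the empty conditioning set:
  P1: blocked at collider UrbanRes (neither it nor any descendant is in the conditioning set).
  P2: blocked at collider UrbanRes (neither it nor any descendant is in the conditioning set).
  P3: blocked at collider Income (neither it nor any descendant is in the conditioning set).
  P4: blocked at collider UrbanRes (neither it nor any descendant is in the conditioning set).
The empty set is therefore the unique smallest valid set.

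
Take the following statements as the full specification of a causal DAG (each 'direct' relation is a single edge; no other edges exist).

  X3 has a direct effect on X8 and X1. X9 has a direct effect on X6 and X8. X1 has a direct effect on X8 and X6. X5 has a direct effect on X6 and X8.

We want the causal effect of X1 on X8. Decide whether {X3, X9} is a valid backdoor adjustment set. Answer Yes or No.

Backdoor paths from X1 to X8 (paths whose first edge points into X1):
  P1: X1 <- X3 -> X8
Condition 1 (no descendant of X1 in the set): holds — descendants of X1 are {X6, X8}; none are in {X3, X9}.
Condition 2 (every backdoor path blocked by {X3, X9}):
  P1: blocked at fork node X3 ∈ conditioning set.
{X3, X9} satisfies the backdoor criterion.

Yes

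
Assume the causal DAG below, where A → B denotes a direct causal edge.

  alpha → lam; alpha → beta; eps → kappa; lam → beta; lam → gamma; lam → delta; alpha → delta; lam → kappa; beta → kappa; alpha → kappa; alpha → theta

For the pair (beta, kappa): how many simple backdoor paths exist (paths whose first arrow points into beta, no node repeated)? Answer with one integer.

6

A backdoor path from beta to kappa is any simple undirected path whose first edge points into beta (i.e. leaves beta via a parent).
Parents of beta: {alpha, lam}.
Enumerating:
  P1: beta <- alpha -> lam -> kappa
  P2: beta <- alpha -> kappa
  P3: beta <- alpha -> delta <- lam -> kappa
  P4: beta <- lam <- alpha -> kappa
  P5: beta <- lam -> kappa
  P6: beta <- lam -> delta <- alpha -> kappa
That exhausts the simple backdoor paths. Count: 6.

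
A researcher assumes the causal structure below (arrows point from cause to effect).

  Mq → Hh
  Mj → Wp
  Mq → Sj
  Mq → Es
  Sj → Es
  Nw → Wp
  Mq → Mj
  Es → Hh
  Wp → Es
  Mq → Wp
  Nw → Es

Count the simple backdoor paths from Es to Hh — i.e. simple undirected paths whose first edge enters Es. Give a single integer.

A backdoor path from Es to Hh is any simple undirected path whose first edge points into Es (i.e. leaves Es via a parent).
Parents of Es: {Mq, Nw, Sj, Wp}.
Enumerating:
  P1: Es <- Mq -> Hh
  P2: Es <- Nw -> Wp <- Mq -> Hh
  P3: Es <- Nw -> Wp <- Mj <- Mq -> Hh
  P4: Es <- Sj <- Mq -> Hh
  P5: Es <- Wp <- Mq -> Hh
  P6: Es <- Wp <- Mj <- Mq -> Hh
That exhausts the simple backdoor paths. Count: 6.

6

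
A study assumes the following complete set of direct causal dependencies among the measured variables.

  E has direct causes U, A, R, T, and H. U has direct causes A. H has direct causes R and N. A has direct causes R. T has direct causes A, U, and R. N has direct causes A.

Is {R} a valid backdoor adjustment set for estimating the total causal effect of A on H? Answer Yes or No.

Backdoor paths from A to H (paths whose first edge points into A):
  P1: A <- R -> H
  P2: A <- R -> T <- U -> E <- H
  P3: A <- R -> T -> E <- H
  P4: A <- R -> E <- H
Condition 1 (no descendant of A in the set): holds — descendants of A are {E, H, N, T, U}; none are in {R}.
Condition 2 (every backdoor path blocked by {R}):
  P1: blocked at fork node R ∈ conditioning set.
  P2: blocked at fork node R ∈ conditioning set.
  P3: blocked at fork node R ∈ conditioning set.
  P4: blocked at fork node R ∈ conditioning set.
{R} satisfies the backdoor criterion.

Yes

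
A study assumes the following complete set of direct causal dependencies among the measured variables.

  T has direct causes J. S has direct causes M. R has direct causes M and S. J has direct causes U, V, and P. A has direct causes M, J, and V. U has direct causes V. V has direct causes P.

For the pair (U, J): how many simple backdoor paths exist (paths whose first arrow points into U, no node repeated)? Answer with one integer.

A backdoor path from U to J is any simple undirected path whose first edge points into U (i.e. leaves U via a parent).
Parents of U: {V}.
Enumerating:
  P1: U <- V <- P -> J
  P2: U <- V -> J
  P3: U <- V -> A <- J
That exhausts the simple backdoor paths. Count: 3.

3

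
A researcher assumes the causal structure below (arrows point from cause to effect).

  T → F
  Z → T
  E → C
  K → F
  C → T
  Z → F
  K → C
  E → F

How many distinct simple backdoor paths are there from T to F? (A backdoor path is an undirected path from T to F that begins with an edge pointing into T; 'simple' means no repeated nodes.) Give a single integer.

3

A backdoor path from T to F is any simple undirected path whose first edge points into T (i.e. leaves T via a parent).
Parents of T: {C, Z}.
Enumerating:
  P1: T <- Z -> F
  P2: T <- C <- E -> F
  P3: T <- C <- K -> F
That exhausts the simple backdoor paths. Count: 3.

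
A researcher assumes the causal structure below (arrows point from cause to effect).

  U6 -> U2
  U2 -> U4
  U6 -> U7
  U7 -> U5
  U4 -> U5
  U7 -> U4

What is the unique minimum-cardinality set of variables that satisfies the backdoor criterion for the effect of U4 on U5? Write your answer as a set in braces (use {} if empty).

{U7}

Variables eligible for adjustment (non-descendants of U4, excluding U4 and U5): {U2, U6, U7}.
Backdoor paths from U4 to U5:
  P1: U4 <- U2 <- U6 -> U7 -> U5
  P2: U4 <- U7 -> U5
The empty set is not sufficient: P1 (U4 <- U2 <- U6 -> U7 -> U5) has no collider blocking it and no conditioned non-collider, so it is open.
Try {U7}:
  P1: blocked at chain node U7 ∈ conditioning set.
  P2: blocked at fork node U7 ∈ conditioning set.
{U7} contains no descendant of U4 and blocks every backdoor path.
No other singleton works — e.g. {U6} leaves P2 open — so {U7} is the unique smallest valid adjustment set.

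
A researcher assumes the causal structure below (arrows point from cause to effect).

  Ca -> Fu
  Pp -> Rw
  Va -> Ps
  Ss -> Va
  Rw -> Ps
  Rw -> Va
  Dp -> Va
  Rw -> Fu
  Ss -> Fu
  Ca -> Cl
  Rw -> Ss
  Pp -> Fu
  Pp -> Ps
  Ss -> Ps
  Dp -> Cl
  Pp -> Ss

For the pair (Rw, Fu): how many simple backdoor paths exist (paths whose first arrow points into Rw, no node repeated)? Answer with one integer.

A backdoor path from Rw to Fu is any simple undirected path whose first edge points into Rw (i.e. leaves Rw via a parent).
Parents of Rw: {Pp}.
Enumerating:
  P1: Rw <- Pp -> Ss -> Fu
  P2: Rw <- Pp -> Ss -> Va <- Dp -> Cl <- Ca -> Fu
  P3: Rw <- Pp -> Ss -> Ps <- Va <- Dp -> Cl <- Ca -> Fu
  P4: Rw <- Pp -> Fu
  P5: Rw <- Pp -> Ps <- Ss -> Fu
  P6: Rw <- Pp -> Ps <- Ss -> Va <- Dp -> Cl <- Ca -> Fu
  P7: Rw <- Pp -> Ps <- Va <- Ss -> Fu
  P8: Rw <- Pp -> Ps <- Va <- Dp -> Cl <- Ca -> Fu
That exhausts the simple backdoor paths. Count: 8.

8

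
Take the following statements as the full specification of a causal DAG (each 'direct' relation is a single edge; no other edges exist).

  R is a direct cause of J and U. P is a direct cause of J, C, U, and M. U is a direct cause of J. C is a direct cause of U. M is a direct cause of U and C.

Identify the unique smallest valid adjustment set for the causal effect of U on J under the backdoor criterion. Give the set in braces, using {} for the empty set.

Variables eligible for adjustment (non-descendants of U, excluding U and J): {C, M, P, R}.
Backdoor paths from U to J:
  P1: U <- P -> J
  P2: U <- M <- P -> J
  P3: U <- M -> C <- P -> J
  P4: U <- R -> J
  P5: U <- C <- P -> J
  P6: U <- C <- M <- P -> J
The empty set is not sufficient: P1 (U <- P -> J) has no collider blocking it and no conditioned non-collider, so it is open.
Try {P, R}:
  P1: blocked at fork node P ∈ conditioning set.
  P2: blocked at fork node P ∈ conditioning set.
  P3: blocked at collider C (neither it nor any descendant is in the conditioning set).
  P4: blocked at fork node R ∈ conditioning set.
  P5: blocked at fork node P ∈ conditioning set.
  P6: blocked at fork node P ∈ conditioning set.
{P, R} contains no descendant of U and blocks every backdoor path.
Every element of {P, R} is needed (dropping P leaves P1 open; dropping R leaves P4 open), so no proper subset is valid.
Among all size-2 subsets of the eligible variables, only {P, R} blocks every backdoor path, so it is the unique smallest valid adjustment set.

{P, R}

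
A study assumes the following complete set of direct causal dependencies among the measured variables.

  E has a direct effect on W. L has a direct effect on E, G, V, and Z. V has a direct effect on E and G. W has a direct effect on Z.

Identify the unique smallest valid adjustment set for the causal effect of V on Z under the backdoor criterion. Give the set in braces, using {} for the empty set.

Variables eligible for adjustment (non-descendants of V, excluding V and Z): {L}.
Backdoor paths from V to Z:
  P1: V <- L -> E -> W -> Z
  P2: V <- L -> Z
The empty set is not sufficient: P1 (V <- L -> E -> W -> Z) has no collider blocking it and no conditioned non-collider, so it is open.
Try {L}:
  P1: blocked at fork node L ∈ conditioning set.
  P2: blocked at fork node L ∈ conditioning set.
{L} contains no descendant of V and blocks every backdoor path.
{L} is the unique smallest valid adjustment set.

{L}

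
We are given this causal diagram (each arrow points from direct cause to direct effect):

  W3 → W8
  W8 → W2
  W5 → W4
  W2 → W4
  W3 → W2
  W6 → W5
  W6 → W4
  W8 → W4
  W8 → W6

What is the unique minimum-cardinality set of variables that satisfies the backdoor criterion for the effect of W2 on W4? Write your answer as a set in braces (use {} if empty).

{W8}

Variables eligible for adjustment (non-descendants of W2, excluding W2 and W4): {W3, W5, W6, W8}.
Backdoor paths from W2 to W4:
  P1: W2 <- W3 -> W8 -> W6 -> W5 -> W4
  P2: W2 <- W3 -> W8 -> W6 -> W4
  P3: W2 <- W3 -> W8 -> W4
  P4: W2 <- W8 -> W6 -> W5 -> W4
  P5: W2 <- W8 -> W6 -> W4
  P6: W2 <- W8 -> W4
The empty set is not sufficient: P1 (W2 <- W3 -> W8 -> W6 -> W5 -> W4) has no collider blocking it and no conditioned non-collider, so it is open.
Try {W8}:
  P1: blocked at chain node W8 ∈ conditioning set.
  P2: blocked at chain node W8 ∈ conditioning set.
  P3: blocked at chain node W8 ∈ conditioning set.
  P4: blocked at fork node W8 ∈ conditioning set.
  P5: blocked at fork node W8 ∈ conditioning set.
  P6: blocked at fork node W8 ∈ conditioning set.
{W8} contains no descendant of W2 and blocks every backdoor path.
No other singleton works — e.g. {W3} leaves P4 open — so {W8} is the unique smallest valid adjustment set.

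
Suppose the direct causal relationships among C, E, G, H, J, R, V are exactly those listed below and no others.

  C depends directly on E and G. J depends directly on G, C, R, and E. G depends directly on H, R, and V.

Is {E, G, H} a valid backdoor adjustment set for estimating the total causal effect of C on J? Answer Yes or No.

Backdoor paths from C to J (paths whose first edge points into C):
  P1: C <- E -> J
  P2: C <- G <- R -> J
  P3: C <- G -> J
Condition 1 (no descendant of C in the set): holds — descendants of C are {J}; none are in {E, G, H}.
Condition 2 (every backdoor path blocked by {E, G, H}):
  P1: blocked at fork node E ∈ conditioning set.
  P2: blocked at chain node G ∈ conditioning set.
  P3: blocked at fork node G ∈ conditioning set.
{E, G, H} satisfies the backdoor criterion.

Yes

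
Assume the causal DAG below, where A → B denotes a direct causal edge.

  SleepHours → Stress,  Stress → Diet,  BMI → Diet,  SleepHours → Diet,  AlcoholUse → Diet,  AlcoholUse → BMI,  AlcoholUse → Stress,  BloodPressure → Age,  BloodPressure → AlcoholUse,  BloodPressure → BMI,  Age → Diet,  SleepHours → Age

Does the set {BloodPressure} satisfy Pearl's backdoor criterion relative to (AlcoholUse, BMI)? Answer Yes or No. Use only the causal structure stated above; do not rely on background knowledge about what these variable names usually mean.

Backdoor paths from AlcoholUse to BMI (paths whose first edge points into AlcoholUse):
  P1: AlcoholUse <- BloodPressure -> Age <- SleepHours -> Stress -> Diet <- BMI
  P2: AlcoholUse <- BloodPressure -> Age <- SleepHours -> Diet <- BMI
  P3: AlcoholUse <- BloodPressure -> Age -> Diet <- BMI
  P4: AlcoholUse <- BloodPressure -> BMI
Condition 1 (no descendant of AlcoholUse in the set): holds — descendants of AlcoholUse are {BMI, Diet, Stress}; none are in {BloodPressure}.
Condition 2 (every backdoor path blocked by {BloodPressure}):
  P1: blocked at fork node BloodPressure ∈ conditioning set.
  P2: blocked at fork node BloodPressure ∈ conditioning set.
  P3: blocked at fork node BloodPressure ∈ conditioning set.
  P4: blocked at fork node BloodPressure ∈ conditioning set.
{BloodPressure} satisfies the backdoor criterion.

Yes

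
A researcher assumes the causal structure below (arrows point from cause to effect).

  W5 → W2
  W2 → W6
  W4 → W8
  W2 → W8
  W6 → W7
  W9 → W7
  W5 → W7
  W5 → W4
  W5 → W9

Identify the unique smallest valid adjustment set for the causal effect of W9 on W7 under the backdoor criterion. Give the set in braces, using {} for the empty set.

Variables eligible for adjustment (non-descendants of W9, excluding W9 and W7): {W2, W4, W5, W6, W8}.
Backdoor paths from W9 to W7:
  P1: W9 <- W5 -> W2 -> W6 -> W7
  P2: W9 <- W5 -> W4 -> W8 <- W2 -> W6 -> W7
  P3: W9 <- W5 -> W7
The empty set is not sufficient: P1 (W9 <- W5 -> W2 -> W6 -> W7) has no collider blocking it and no conditioned non-collider, so it is open.
Try {W5}:
  P1: blocked at fork node W5 ∈ conditioning set.
  P2: blocked at fork node W5 ∈ conditioning set.
  P3: blocked at fork node W5 ∈ conditioning set.
{W5} contains no descendant of W9 and blocks every backdoor path.
No other singleton works — e.g. {W2} leaves P3 open — so {W5} is the unique smallest valid adjustment set.

{W5}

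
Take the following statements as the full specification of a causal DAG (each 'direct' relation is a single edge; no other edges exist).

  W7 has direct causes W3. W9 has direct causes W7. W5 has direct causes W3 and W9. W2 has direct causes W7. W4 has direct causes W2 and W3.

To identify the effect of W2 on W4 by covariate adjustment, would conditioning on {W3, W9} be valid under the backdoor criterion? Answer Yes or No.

Yes

Backdoor paths from W2 to W4 (paths whose first edge points into W2):
  P1: W2 <- W7 <- W3 -> W4
  P2: W2 <- W7 -> W9 -> W5 <- W3 -> W4
Condition 1 (no descendant of W2 in the set): holds — descendants of W2 are {W4}; none are in {W3, W9}.
Condition 2 (every backdoor path blocked by {W3, W9}):
  P1: blocked at fork node W3 ∈ conditioning set.
  P2: blocked at chain node W9 ∈ conditioning set.
{W3, W9} satisfies the backdoor criterion.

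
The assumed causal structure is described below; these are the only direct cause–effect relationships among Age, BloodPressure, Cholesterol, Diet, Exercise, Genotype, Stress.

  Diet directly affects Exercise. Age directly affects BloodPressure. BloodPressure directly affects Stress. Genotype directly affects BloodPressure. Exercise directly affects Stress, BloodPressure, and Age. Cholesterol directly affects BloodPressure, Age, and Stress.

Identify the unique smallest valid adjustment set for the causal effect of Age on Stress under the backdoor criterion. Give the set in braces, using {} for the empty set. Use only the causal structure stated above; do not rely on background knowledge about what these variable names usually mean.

{Cholesterol, Exercise}

Variables eligible for adjustment (non-descendants of Age, excluding Age and Stress): {Cholesterol, Diet, Exercise, Genotype}.
Backdoor paths from Age to Stress:
  P1: Age <- Cholesterol -> BloodPressure <- Exercise -> Stress
  P2: Age <- Cholesterol -> BloodPressure -> Stress
  P3: Age <- Cholesterol -> Stress
  P4: Age <- Exercise -> BloodPressure <- Cholesterol -> Stress
  P5: Age <- Exercise -> BloodPressure -> Stress
  P6: Age <- Exercise -> Stress
The empty set is not sufficient: P2 (Age <- Cholesterol -> BloodPressure -> Stress) has no collider blocking it and no conditioned non-collider, so it is open.
Try {Cholesterol, Exercise}:
  P1: blocked at fork node Cholesterol ∈ conditioning set.
  P2: blocked at fork node Cholesterol ∈ conditioning set.
  P3: blocked at fork node Cholesterol ∈ conditioning set.
  P4: blocked at fork node Exercise ∈ conditioning set.
  P5: blocked at fork node Exercise ∈ conditioning set.
  P6: blocked at fork node Exercise ∈ conditioning set.
{Cholesterol, Exercise} contains no descendant of Age and blocks every backdoor path.
Every element of {Cholesterol, Exercise} is needed (dropping Cholesterol leaves P2 open; dropping Exercise leaves P5 open), so no proper subset is valid.
Among all size-2 subsets of the eligible variables, only {Cholesterol, Exercise} blocks every backdoor path, so it is the unique smallest valid adjustment set.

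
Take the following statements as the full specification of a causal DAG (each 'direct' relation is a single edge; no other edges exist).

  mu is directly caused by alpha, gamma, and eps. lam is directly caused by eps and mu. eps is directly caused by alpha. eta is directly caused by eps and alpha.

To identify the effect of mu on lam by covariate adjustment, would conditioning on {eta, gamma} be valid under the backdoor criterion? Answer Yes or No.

No

Backdoor paths from mu to lam (paths whose first edge points into mu):
  P1: mu <- alpha -> eps -> lam
  P2: mu <- alpha -> eta <- eps -> lam
  P3: mu <- eps -> lam
Condition 1 (no descendant of mu in the set): holds — descendants of mu are {lam}; none are in {eta, gamma}.
Condition 2 (every backdoor path blocked by {eta, gamma}):
  P1: open — no interior node is in the conditioning set.
  P2: open — collider(s) eta are conditioned on (or have a conditioned descendant) and no non-collider on the path is in the set.
  P3: open — no interior node is in the conditioning set.
{eta, gamma} does not satisfy the backdoor criterion.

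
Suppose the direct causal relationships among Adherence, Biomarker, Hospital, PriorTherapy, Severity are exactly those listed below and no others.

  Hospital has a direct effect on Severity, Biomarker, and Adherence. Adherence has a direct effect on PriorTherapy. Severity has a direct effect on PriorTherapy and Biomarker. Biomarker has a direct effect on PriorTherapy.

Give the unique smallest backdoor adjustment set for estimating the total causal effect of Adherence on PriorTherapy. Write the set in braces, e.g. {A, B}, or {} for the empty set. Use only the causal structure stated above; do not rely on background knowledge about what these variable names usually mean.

{Hospital}

Variables eligible for adjustment (non-descendants of Adherence, excluding Adherence and PriorTherapy): {Biomarker, Hospital, Severity}.
Backdoor paths from Adherence to PriorTherapy:
  P1: Adherence <- Hospital -> Severity -> Biomarker -> PriorTherapy
  P2: Adherence <- Hospital -> Severity -> PriorTherapy
  P3: Adherence <- Hospital -> Biomarker <- Severity -> PriorTherapy
  P4: Adherence <- Hospital -> Biomarker -> PriorTherapy
The empty set is not sufficient: P1 (Adherence <- Hospital -> Severity -> Biomarker -> PriorTherapy) has no collider blocking it and no conditioned non-collider, so it is open.
Try {Hospital}:
  P1: blocked at fork node Hospital ∈ conditioning set.
  P2: blocked at fork node Hospital ∈ conditioning set.
  P3: blocked at fork node Hospital ∈ conditioning set.
  P4: blocked at fork node Hospital ∈ conditioning set.
{Hospital} contains no descendant of Adherence and blocks every backdoor path.
No other singleton works — e.g. {Severity} leaves P4 open — so {Hospital} is the unique smallest valid adjustment set.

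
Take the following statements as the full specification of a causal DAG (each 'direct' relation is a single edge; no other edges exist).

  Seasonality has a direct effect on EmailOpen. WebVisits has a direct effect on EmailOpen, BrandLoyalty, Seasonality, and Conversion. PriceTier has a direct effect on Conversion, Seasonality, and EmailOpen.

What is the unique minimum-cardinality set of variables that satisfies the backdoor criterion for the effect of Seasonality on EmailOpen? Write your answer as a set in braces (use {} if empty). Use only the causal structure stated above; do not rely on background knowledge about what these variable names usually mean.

Variables eligible for adjustment (non-descendants of Seasonality, excluding Seasonality and EmailOpen): {BrandLoyalty, Conversion, PriceTier, WebVisits}.
Backdoor paths from Seasonality to EmailOpen:
  P1: Seasonality <- WebVisits -> Conversion <- PriceTier -> EmailOpen
  P2: Seasonality <- WebVisits -> EmailOpen
  P3: Seasonality <- PriceTier -> Conversion <- WebVisits -> EmailOpen
  P4: Seasonality <- PriceTier -> EmailOpen
The empty set is not sufficient: P2 (Seasonality <- WebVisits -> EmailOpen) has no collider blocking it and no conditioned non-collider, so it is open.
Try {PriceTier, WebVisits}:
  P1: blocked at fork node WebVisits ∈ conditioning set.
  P2: blocked at fork node WebVisits ∈ conditioning set.
  P3: blocked at fork node PriceTier ∈ conditioning set.
  P4: blocked at fork node PriceTier ∈ conditioning set.
{PriceTier, WebVisits} contains no descendant of Seasonality and blocks every backdoor path.
Every element of {PriceTier, WebVisits} is needed (dropping PriceTier leaves P4 open; dropping WebVisits leaves P2 open), so no proper subset is valid.
Among all size-2 subsets of the eligible variables, only {PriceTier, WebVisits} blocks every backdoor path, so it is the unique smallest valid adjustment set.

{PriceTier, WebVisits}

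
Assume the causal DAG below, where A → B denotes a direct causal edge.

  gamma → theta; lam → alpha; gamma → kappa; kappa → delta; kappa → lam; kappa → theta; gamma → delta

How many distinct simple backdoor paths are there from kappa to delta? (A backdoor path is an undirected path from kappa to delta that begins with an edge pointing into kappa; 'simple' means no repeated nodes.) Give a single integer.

1

A backdoor path from kappa to delta is any simple undirected path whose first edge points into kappa (i.e. leaves kappa via a parent).
Parents of kappa: {gamma}.
Enumerating:
  P1: kappa <- gamma -> delta
That exhausts the simple backdoor paths. Count: 1.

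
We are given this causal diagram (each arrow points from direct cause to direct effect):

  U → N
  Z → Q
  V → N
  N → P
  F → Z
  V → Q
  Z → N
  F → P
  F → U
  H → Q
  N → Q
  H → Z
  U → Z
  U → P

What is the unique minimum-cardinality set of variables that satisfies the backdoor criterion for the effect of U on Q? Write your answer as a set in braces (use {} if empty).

Variables eligible for adjustment (non-descendants of U, excluding U and Q): {F, H, V}.
Backdoor paths from U to Q:
  P1: U <- F -> Z <- H -> Q
  P2: U <- F -> Z -> N <- V -> Q
  P3: U <- F -> Z -> N -> Q
  P4: U <- F -> Z -> Q
  P5: U <- F -> P <- N <- V -> Q
  P6: U <- F -> P <- N <- Z <- H -> Q
  P7: U <- F -> P <- N <- Z -> Q
  P8: U <- F -> P <- N -> Q
The empty set is not sufficient: P3 (U <- F -> Z -> N -> Q) has no collider blocking it and no conditioned non-collider, so it is open.
Try {F}:
  P1: blocked at fork node F ∈ conditioning set.
  P2: blocked at fork node F ∈ conditioning set.
  P3: blocked at fork node F ∈ conditioning set.
  P4: blocked at fork node F ∈ conditioning set.
  P5: blocked at fork node F ∈ conditioning set.
  P6: blocked at fork node F ∈ conditioning set.
  P7: blocked at fork node F ∈ conditioning set.
  P8: blocked at fork node F ∈ conditioning set.
{F} contains no descendant of U and blocks every backdoor path.
No other singleton works — e.g. {H} leaves P3 open — so {F} is the unique smallest valid adjustment set.

{F}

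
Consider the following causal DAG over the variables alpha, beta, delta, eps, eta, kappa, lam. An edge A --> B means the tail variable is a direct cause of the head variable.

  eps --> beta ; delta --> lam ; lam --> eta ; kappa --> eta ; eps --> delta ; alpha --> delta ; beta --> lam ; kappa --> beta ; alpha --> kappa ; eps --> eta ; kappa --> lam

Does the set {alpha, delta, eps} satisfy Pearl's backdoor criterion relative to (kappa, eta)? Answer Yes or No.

Backdoor paths from kappa to eta (paths whose first edge points into kappa):
  P1: kappa <- alpha -> delta <- eps -> beta -> lam -> eta
  P2: kappa <- alpha -> delta <- eps -> eta
  P3: kappa <- alpha -> delta -> lam <- beta <- eps -> eta
  P4: kappa <- alpha -> delta -> lam -> eta
Condition 1 (no descendant of kappa in the set): holds — descendants of kappa are {beta, eta, lam}; none are in {alpha, delta, eps}.
Condition 2 (every backdoor path blocked by {alpha, delta, eps}):
  P1: blocked at fork node alpha ∈ conditioning set.
  P2: blocked at fork node alpha ∈ conditioning set.
  P3: blocked at fork node alpha ∈ conditioning set.
  P4: blocked at fork node alpha ∈ conditioning set.
{alpha, delta, eps} satisfies the backdoor criterion.

Yes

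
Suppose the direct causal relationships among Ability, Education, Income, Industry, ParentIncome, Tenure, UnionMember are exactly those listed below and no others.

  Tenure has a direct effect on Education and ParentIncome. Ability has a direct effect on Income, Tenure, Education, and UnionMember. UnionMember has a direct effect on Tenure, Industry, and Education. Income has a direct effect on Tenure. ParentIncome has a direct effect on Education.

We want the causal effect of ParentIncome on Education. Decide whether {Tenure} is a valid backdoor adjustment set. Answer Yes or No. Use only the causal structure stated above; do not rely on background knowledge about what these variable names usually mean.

Yes

Backdoor paths from ParentIncome to Education (paths whose first edge points into ParentIncome):
  P1: ParentIncome <- Tenure <- Ability -> UnionMember -> Education
  P2: ParentIncome <- Tenure <- Ability -> Education
  P3: ParentIncome <- Tenure <- UnionMember <- Ability -> Education
  P4: ParentIncome <- Tenure <- UnionMember -> Education
  P5: ParentIncome <- Tenure <- Income <- Ability -> UnionMember -> Education
  P6: ParentIncome <- Tenure <- Income <- Ability -> Education
  P7: ParentIncome <- Tenure -> Education
Condition 1 (no descendant of ParentIncome in the set): holds — descendants of ParentIncome are {Education}; none are in {Tenure}.
Condition 2 (every backdoor path blocked by {Tenure}):
  P1: blocked at chain node Tenure ∈ conditioning set.
  P2: blocked at chain node Tenure ∈ conditioning set.
  P3: blocked at chain node Tenure ∈ conditioning set.
  P4: blocked at chain node Tenure ∈ conditioning set.
  P5: blocked at chain node Tenure ∈ conditioning set.
  P6: blocked at chain node Tenure ∈ conditioning set.
  P7: blocked at fork node Tenure ∈ conditioning set.
{Tenure} satisfies the backdoor criterion.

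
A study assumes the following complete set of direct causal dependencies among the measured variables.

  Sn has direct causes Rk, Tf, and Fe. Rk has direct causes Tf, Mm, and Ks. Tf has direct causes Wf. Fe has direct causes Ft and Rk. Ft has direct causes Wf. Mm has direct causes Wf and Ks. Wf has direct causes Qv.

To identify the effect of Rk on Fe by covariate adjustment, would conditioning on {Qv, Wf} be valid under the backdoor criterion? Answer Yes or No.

Backdoor paths from Rk to Fe (paths whose first edge points into Rk):
  P1: Rk <- Ks -> Mm <- Wf -> Ft -> Fe
  P2: Rk <- Ks -> Mm <- Wf -> Tf -> Sn <- Fe
  P3: Rk <- Mm <- Wf -> Ft -> Fe
  P4: Rk <- Mm <- Wf -> Tf -> Sn <- Fe
  P5: Rk <- Tf <- Wf -> Ft -> Fe
  P6: Rk <- Tf -> Sn <- Fe
Condition 1 (no descendant of Rk in the set): holds — descendants of Rk are {Fe, Sn}; none are in {Qv, Wf}.
Condition 2 (every backdoor path blocked by {Qv, Wf}):
  P1: blocked at collider Mm (neither it nor any descendant is in the conditioning set).
  P2: blocked at collider Mm (neither it nor any descendant is in the conditioning set).
  P3: blocked at fork node Wf ∈ conditioning set.
  P4: blocked at fork node Wf ∈ conditioning set.
  P5: blocked at fork node Wf ∈ conditioning set.
  P6: blocked at collider Sn (neither it nor any descendant is in the conditioning set).
{Qv, Wf} satisfies the backdoor criterion.

Yes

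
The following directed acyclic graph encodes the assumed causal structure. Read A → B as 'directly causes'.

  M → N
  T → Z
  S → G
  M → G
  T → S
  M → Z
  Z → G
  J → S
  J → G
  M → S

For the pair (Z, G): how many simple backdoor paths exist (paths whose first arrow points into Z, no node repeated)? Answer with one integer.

6

A backdoor path from Z to G is any simple undirected path whose first edge points into Z (i.e. leaves Z via a parent).
Parents of Z: {M, T}.
Enumerating:
  P1: Z <- M -> S <- J -> G
  P2: Z <- M -> S -> G
  P3: Z <- M -> G
  P4: Z <- T -> S <- M -> G
  P5: Z <- T -> S <- J -> G
  P6: Z <- T -> S -> G
That exhausts the simple backdoor paths. Count: 6.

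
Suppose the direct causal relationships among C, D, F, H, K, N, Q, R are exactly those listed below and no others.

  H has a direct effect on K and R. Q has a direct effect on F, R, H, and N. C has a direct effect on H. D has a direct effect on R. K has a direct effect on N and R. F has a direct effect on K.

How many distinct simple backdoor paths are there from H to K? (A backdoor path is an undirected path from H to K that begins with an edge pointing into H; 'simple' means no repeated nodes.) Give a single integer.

3

A backdoor path from H to K is any simple undirected path whose first edge points into H (i.e. leaves H via a parent).
Parents of H: {C, Q}.
Enumerating:
  P1: H <- Q -> F -> K
  P2: H <- Q -> N <- K
  P3: H <- Q -> R <- K
That exhausts the simple backdoor paths. Count: 3.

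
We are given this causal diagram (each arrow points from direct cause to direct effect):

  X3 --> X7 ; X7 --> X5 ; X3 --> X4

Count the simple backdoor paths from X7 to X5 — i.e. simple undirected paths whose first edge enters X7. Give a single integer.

A backdoor path from X7 to X5 is any simple undirected path whose first edge points into X7 (i.e. leaves X7 via a parent).
Parents of X7: {X3}.
No simple path from any parent of X7 reaches X5 without revisiting X7, so there are no backdoor paths.

0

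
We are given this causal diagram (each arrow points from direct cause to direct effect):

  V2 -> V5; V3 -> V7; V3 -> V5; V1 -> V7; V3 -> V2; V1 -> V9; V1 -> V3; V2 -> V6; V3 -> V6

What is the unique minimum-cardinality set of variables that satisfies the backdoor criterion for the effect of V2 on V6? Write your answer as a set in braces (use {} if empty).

{V3}

Variables eligible for adjustment (non-descendants of V2, excluding V2 and V6): {V1, V3, V7, V9}.
Backdoor paths from V2 to V6:
  P1: V2 <- V3 -> V6
The empty set is not sufficient: P1 (V2 <- V3 -> V6) has no collider blocking it and no conditioned non-collider, so it is open.
Try {V3}:
  P1: blocked at fork node V3 ∈ conditioning set.
{V3} contains no descendant of V2 and blocks every backdoor path.
No other singleton works — e.g. {V1} leaves P1 open — so {V3} is the unique smallest valid adjustment set.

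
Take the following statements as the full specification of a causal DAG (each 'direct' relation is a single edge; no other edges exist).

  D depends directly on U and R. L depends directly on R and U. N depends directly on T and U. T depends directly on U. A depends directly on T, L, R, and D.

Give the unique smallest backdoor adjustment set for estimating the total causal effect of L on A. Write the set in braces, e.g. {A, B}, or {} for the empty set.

{R, U}

Variables eligible for adjustment (non-descendants of L, excluding L and A): {D, N, R, T, U}.
Backdoor paths from L to A:
  P1: L <- R -> D <- U -> T -> A
  P2: L <- R -> D <- U -> N <- T -> A
  P3: L <- R -> D -> A
  P4: L <- R -> A
  P5: L <- U -> T -> A
  P6: L <- U -> D <- R -> A
  P7: L <- U -> D -> A
  P8: L <- U -> N <- T -> A
The empty set is not sufficient: P3 (L <- R -> D -> A) has no collider blocking it and no conditioned non-collider, so it is open.
Try {R, U}:
  P1: blocked at fork node R ∈ conditioning set.
  P2: blocked at fork node R ∈ conditioning set.
  P3: blocked at fork node R ∈ conditioning set.
  P4: blocked at fork node R ∈ conditioning set.
  P5: blocked at fork node U ∈ conditioning set.
  P6: blocked at fork node U ∈ conditioning set.
  P7: blocked at fork node U ∈ conditioning set.
  P8: blocked at fork node U ∈ conditioning set.
{R, U} contains no descendant of L and blocks every backdoor path.
Every element of {R, U} is needed (dropping R leaves P3 open; dropping U leaves P5 open), so no proper subset is valid.
Among all size-2 subsets of the eligible variables, only {R, U} blocks every backdoor path, so it is the unique smallest valid adjustment set.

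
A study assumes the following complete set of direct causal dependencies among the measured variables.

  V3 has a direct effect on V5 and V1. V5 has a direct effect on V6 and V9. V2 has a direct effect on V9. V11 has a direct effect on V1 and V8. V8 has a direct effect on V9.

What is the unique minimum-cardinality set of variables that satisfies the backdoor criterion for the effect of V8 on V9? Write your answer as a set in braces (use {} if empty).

Variables eligible for adjustment (non-descendants of V8, excluding V8 and V9): {V1, V11, V2, V3, V5, V6}.
Backdoor paths from V8 to V9:
  P1: V8 <- V11 -> V1 <- V3 -> V5 -> V9
Each backdoor path contains an unconditioned collider, so every path is already blocked with the empty conditioning set:
  P1: blocked at collider V1 (neither it nor any descendant is in the conditioning set).
The empty set is therefore the unique smallest valid set.

{}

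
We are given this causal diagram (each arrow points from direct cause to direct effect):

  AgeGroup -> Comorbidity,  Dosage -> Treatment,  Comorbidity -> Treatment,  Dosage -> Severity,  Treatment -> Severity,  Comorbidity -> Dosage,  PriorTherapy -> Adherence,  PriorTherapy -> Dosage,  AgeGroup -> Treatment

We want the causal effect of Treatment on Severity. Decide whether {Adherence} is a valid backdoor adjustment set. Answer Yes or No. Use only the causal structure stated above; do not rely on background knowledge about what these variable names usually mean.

No

Backdoor paths from Treatment to Severity (paths whose first edge points into Treatment):
  P1: Treatment <- AgeGroup -> Comorbidity -> Dosage -> Severity
  P2: Treatment <- Comorbidity -> Dosage -> Severity
  P3: Treatment <- Dosage -> Severity
Condition 1 (no descendant of Treatment in the set): holds — descendants of Treatment are {Severity}; none are in {Adherence}.
Condition 2 (every backdoor path blocked by {Adherence}):
  P1: open — no interior node is in the conditioning set.
  P2: open — no interior node is in the conditioning set.
  P3: open — no interior node is in the conditioning set.
{Adherence} does not satisfy the backdoor criterion.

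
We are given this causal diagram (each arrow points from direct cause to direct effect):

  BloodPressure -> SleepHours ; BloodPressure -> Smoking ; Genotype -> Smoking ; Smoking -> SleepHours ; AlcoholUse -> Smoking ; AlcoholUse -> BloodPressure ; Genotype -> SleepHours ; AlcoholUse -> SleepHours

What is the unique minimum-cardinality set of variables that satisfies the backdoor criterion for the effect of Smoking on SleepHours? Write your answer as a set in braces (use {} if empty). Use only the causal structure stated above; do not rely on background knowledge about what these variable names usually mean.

Variables eligible for adjustment (non-descendants of Smoking, excluding Smoking and SleepHours): {AlcoholUse, BloodPressure, Genotype}.
Backdoor paths from Smoking to SleepHours:
  P1: Smoking <- AlcoholUse -> BloodPressure -> SleepHours
  P2: Smoking <- AlcoholUse -> SleepHours
  P3: Smoking <- BloodPressure <- AlcoholUse -> SleepHours
  P4: Smoking <- BloodPressure -> SleepHours
  P5: Smoking <- Genotype -> SleepHours
The empty set is not sufficient: P1 (Smoking <- AlcoholUse -> BloodPressure -> SleepHours) has no collider blocking it and no conditioned non-collider, so it is open.
Try {AlcoholUse, BloodPressure, Genotype}:
  P1: blocked at fork node AlcoholUse ∈ conditioning set.
  P2: blocked at fork node AlcoholUse ∈ conditioning set.
  P3: blocked at chain node BloodPressure ∈ conditioning set.
  P4: blocked at fork node BloodPressure ∈ conditioning set.
  P5: blocked at fork node Genotype ∈ conditioning set.
{AlcoholUse, BloodPressure, Genotype} contains no descendant of Smoking and blocks every backdoor path.
Every element of {AlcoholUse, BloodPressure, Genotype} is needed (dropping AlcoholUse leaves P2 open; dropping BloodPressure leaves P4 open; dropping Genotype leaves P5 open), so no proper subset is valid.
Among all size-3 subsets of the eligible variables, only {AlcoholUse, BloodPressure, Genotype} blocks every backdoor path, so it is the unique smallest valid adjustment set.

{AlcoholUse, BloodPressure, Genotype}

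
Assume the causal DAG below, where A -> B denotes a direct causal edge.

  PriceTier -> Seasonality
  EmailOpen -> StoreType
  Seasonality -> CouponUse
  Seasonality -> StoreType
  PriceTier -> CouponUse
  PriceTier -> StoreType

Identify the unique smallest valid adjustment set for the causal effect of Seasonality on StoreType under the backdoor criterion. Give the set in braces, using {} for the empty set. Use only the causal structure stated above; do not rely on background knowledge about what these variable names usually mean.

{PriceTier}

Variables eligible for adjustment (non-descendants of Seasonality, excluding Seasonality and StoreType): {EmailOpen, PriceTier}.
Backdoor paths from Seasonality to StoreType:
  P1: Seasonality <- PriceTier -> StoreType
The empty set is not sufficient: P1 (Seasonality <- PriceTier -> StoreType) has no collider blocking it and no conditioned non-collider, so it is open.
Try {PriceTier}:
  P1: blocked at fork node PriceTier ∈ conditioning set.
{PriceTier} contains no descendant of Seasonality and blocks every backdoor path.
No other singleton works — e.g. {EmailOpen} leaves P1 open — so {PriceTier} is the unique smallest valid adjustment set.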